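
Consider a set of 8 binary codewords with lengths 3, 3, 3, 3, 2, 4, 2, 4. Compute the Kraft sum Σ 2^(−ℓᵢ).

With common denominator 2^4 = 16: Σ 2^(−ℓᵢ) = 2/16 + 2/16 + 2/16 + 2/16 + 4/16 + 1/16 + 4/16 + 1/16 = 18/16 = 1.125.

1.125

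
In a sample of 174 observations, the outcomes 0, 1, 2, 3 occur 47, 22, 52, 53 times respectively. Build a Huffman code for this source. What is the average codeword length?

2 bits/symbol

Probabilities are the counts divided by 174.
Repeatedly combine the two least-probable nodes; the expected code length is the sum of the merged weights.
merge 11/87 + 47/174 → 23/58
merge 26/87 + 53/174 → 35/58
merge 23/58 + 35/58 → 1
L = 23/58 + 35/58 + 1 = 2 bits/symbol.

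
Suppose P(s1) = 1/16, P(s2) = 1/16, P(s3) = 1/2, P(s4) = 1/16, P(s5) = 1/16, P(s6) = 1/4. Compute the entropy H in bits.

Each probability is a power of 1/2, so log₂(1/p) is an integer.
H = Σ p·log₂(1/p) = 1/16·4 + 1/16·4 + 1/2·1 + 1/16·4 + 1/16·4 + 1/4·2 = 2 bits.

2 bits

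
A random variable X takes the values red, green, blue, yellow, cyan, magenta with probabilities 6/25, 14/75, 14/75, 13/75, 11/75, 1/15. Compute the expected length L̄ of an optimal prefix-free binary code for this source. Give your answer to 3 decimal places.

2.573 bits/symbol

Repeatedly combine the two least-probable nodes; the expected code length is the sum of the merged weights.
merge 1/15 + 11/75 → 16/75
merge 13/75 + 14/75 → 9/25
merge 14/75 + 16/75 → 2/5
merge 6/25 + 9/25 → 3/5
merge 2/5 + 3/5 → 1
L = 16/75 + 9/25 + 2/5 + 3/5 + 1 = 193/75 ≈ 2.573 bits/symbol.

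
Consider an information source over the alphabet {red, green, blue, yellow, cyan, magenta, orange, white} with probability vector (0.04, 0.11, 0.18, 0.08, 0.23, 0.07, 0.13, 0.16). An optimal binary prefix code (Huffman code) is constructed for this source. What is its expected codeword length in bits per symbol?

Repeatedly combine the two least-probable nodes; the expected code length is the sum of the merged weights.
merge 1/25 + 7/100 → 11/100
merge 2/25 + 11/100 → 19/100
merge 11/100 + 13/100 → 6/25
merge 4/25 + 9/50 → 17/50
merge 19/100 + 23/100 → 21/50
merge 6/25 + 17/50 → 29/50
merge 21/50 + 29/50 → 1
L = 11/100 + 19/100 + 6/25 + 17/50 + 21/50 + 29/50 + 1 = 72/25 = 2.88 bits/symbol.

2.88 bits/symbol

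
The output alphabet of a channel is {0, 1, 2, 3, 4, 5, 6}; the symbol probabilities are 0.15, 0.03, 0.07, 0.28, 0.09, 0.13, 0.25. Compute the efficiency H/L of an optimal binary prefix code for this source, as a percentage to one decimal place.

98.8%

Entropy H = −Σ p log₂ p ≈ 2.5404 bits.
Huffman merges: 3/100+7/100→1/10; 9/100+1/10→19/100; 13/100+3/20→7/25; 19/100+1/4→11/25; 7/25+7/25→14/25; 11/25+14/25→1. L = 257/100 ≈ 2.5700.
Efficiency = H/L = 2.5404/2.5700 = 98.8%.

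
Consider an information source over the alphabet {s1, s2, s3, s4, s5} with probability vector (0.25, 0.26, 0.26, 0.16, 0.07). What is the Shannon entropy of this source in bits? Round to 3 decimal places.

2.202 bits

H = −Σ pᵢ log₂ pᵢ.
−0.25·log₂(0.25) = 0.5000
−0.26·log₂(0.26) = 0.5053
−0.26·log₂(0.26) = 0.5053
−0.16·log₂(0.16) = 0.4230
−0.07·log₂(0.07) = 0.2686
Sum ≈ 2.2021 → 2.202 bits.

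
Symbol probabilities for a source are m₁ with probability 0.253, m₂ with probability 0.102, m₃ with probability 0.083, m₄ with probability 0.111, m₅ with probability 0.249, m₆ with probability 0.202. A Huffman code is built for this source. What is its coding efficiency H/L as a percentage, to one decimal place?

Entropy H = −Σ p log₂ p ≈ 2.4532 bits.
Huffman merges: 83/1000+51/500→37/200; 111/1000+37/200→37/125; 101/500+249/1000→451/1000; 253/1000+37/125→549/1000; 451/1000+549/1000→1. L = 2481/1000 ≈ 2.4810.
Efficiency = H/L = 2.4532/2.4810 = 98.9%.

98.9%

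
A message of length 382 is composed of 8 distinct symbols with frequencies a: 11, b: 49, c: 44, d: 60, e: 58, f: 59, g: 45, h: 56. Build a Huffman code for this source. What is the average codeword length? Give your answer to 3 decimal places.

2.987 bits/symbol

Probabilities are the counts divided by 382.
Repeatedly combine the two least-probable nodes; the expected code length is the sum of the merged weights.
merge 11/382 + 22/191 → 55/382
merge 45/382 + 49/382 → 47/191
merge 55/382 + 28/191 → 111/382
merge 29/191 + 59/382 → 117/382
merge 30/191 + 47/191 → 77/191
merge 111/382 + 117/382 → 114/191
merge 77/191 + 114/191 → 1
L = 55/382 + 47/191 + 111/382 + 117/382 + 77/191 + 114/191 + 1 = 1141/382 ≈ 2.987 bits/symbol.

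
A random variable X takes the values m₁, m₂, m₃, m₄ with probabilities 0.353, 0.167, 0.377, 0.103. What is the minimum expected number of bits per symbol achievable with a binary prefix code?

1.893 bits/symbol

Repeatedly combine the two least-probable nodes; the expected code length is the sum of the merged weights.
merge 103/1000 + 167/1000 → 27/100
merge 27/100 + 353/1000 → 623/1000
merge 377/1000 + 623/1000 → 1
L = 27/100 + 623/1000 + 1 = 1893/1000 = 1.893 bits/symbol.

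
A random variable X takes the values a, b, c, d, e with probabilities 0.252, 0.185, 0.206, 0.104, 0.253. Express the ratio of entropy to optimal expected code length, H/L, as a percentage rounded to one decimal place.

98.8%

Entropy H = −Σ p log₂ p ≈ 2.2622 bits.
Huffman merges: 13/125+37/200→289/1000; 103/500+63/250→229/500; 253/1000+289/1000→271/500; 229/500+271/500→1. L = 2289/1000 ≈ 2.2890.
Efficiency = H/L = 2.2622/2.2890 = 98.8%.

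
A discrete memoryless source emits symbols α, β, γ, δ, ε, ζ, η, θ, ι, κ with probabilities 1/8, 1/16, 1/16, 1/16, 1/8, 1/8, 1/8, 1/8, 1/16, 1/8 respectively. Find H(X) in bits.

Each probability is a power of 1/2, so log₂(1/p) is an integer.
H = Σ p·log₂(1/p) = 1/8·3 + 1/16·4 + 1/16·4 + 1/16·4 + 1/8·3 + 1/8·3 + 1/8·3 + 1/8·3 + 1/16·4 + 1/8·3 = 3.25 bits.

3.25 bits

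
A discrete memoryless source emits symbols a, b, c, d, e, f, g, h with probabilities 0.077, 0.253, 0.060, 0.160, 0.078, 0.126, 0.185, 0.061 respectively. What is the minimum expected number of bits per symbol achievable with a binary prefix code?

2.838 bits/symbol

Repeatedly combine the two least-probable nodes; the expected code length is the sum of the merged weights.
merge 3/50 + 61/1000 → 121/1000
merge 77/1000 + 39/500 → 31/200
merge 121/1000 + 63/500 → 247/1000
merge 31/200 + 4/25 → 63/200
merge 37/200 + 247/1000 → 54/125
merge 253/1000 + 63/200 → 71/125
merge 54/125 + 71/125 → 1
L = 121/1000 + 31/200 + 247/1000 + 63/200 + 54/125 + 71/125 + 1 = 1419/500 = 2.838 bits/symbol.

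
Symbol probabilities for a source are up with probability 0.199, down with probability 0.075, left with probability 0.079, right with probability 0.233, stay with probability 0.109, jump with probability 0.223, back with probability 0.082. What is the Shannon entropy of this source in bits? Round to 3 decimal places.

2.650 bits

H = −Σ pᵢ log₂ pᵢ.
−0.199·log₂(0.199) = 0.4635
−0.075·log₂(0.075) = 0.2803
−0.079·log₂(0.079) = 0.2893
−0.233·log₂(0.233) = 0.4897
−0.109·log₂(0.109) = 0.3485
−0.223·log₂(0.223) = 0.4828
−0.082·log₂(0.082) = 0.2959
Sum ≈ 2.6499 → 2.650 bits.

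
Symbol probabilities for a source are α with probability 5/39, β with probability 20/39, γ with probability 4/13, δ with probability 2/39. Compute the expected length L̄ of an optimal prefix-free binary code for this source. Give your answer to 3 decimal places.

Repeatedly combine the two least-probable nodes; the expected code length is the sum of the merged weights.
merge 2/39 + 5/39 → 7/39
merge 7/39 + 4/13 → 19/39
merge 19/39 + 20/39 → 1
L = 7/39 + 19/39 + 1 = 5/3 ≈ 1.667 bits/symbol.

1.667 bits/symbol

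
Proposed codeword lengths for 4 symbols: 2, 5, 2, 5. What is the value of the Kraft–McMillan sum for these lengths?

With common denominator 2^5 = 32: Σ 2^(−ℓᵢ) = 8/32 + 1/32 + 8/32 + 1/32 = 18/32 = 0.5625.

0.5625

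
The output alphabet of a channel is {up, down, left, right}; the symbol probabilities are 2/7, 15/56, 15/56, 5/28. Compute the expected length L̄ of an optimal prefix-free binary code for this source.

Repeatedly combine the two least-probable nodes; the expected code length is the sum of the merged weights.
merge 5/28 + 15/56 → 25/56
merge 15/56 + 2/7 → 31/56
merge 25/56 + 31/56 → 1
L = 25/56 + 31/56 + 1 = 2 bits/symbol.

2 bits/symbol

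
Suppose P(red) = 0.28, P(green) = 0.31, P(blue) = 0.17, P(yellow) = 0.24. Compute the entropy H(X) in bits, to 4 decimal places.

H = −Σ pᵢ log₂ pᵢ.
−0.28·log₂(0.28) = 0.5142
−0.31·log₂(0.31) = 0.5238
−0.17·log₂(0.17) = 0.4346
−0.24·log₂(0.24) = 0.4941
Sum ≈ 1.9667 → 1.9667 bits.

1.9667 bits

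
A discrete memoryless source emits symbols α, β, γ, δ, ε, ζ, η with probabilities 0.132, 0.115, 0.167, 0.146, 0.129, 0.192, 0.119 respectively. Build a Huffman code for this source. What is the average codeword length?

2.808 bits/symbol

Repeatedly combine the two least-probable nodes; the expected code length is the sum of the merged weights.
merge 23/200 + 119/1000 → 117/500
merge 129/1000 + 33/250 → 261/1000
merge 73/500 + 167/1000 → 313/1000
merge 24/125 + 117/500 → 213/500
merge 261/1000 + 313/1000 → 287/500
merge 213/500 + 287/500 → 1
L = 117/500 + 261/1000 + 313/1000 + 213/500 + 287/500 + 1 = 351/125 = 2.808 bits/symbol.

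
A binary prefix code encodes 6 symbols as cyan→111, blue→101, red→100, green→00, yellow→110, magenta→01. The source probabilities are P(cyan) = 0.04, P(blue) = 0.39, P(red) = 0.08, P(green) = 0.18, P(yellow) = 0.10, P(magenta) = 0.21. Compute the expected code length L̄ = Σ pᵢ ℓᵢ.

2.61 bits/symbol

L̄ = Σ pᵢ·ℓᵢ = 0.04·3 + 0.39·3 + 0.08·3 + 0.18·2 + 0.10·3 + 0.21·2 = 2.61 bits/symbol.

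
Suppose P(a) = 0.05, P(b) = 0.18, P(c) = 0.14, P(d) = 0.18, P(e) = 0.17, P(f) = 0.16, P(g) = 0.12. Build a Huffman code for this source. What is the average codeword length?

2.81 bits/symbol

Repeatedly combine the two least-probable nodes; the expected code length is the sum of the merged weights.
merge 1/20 + 3/25 → 17/100
merge 7/50 + 4/25 → 3/10
merge 17/100 + 17/100 → 17/50
merge 9/50 + 9/50 → 9/25
merge 3/10 + 17/50 → 16/25
merge 9/25 + 16/25 → 1
L = 17/100 + 3/10 + 17/50 + 9/25 + 16/25 + 1 = 281/100 = 2.81 bits/symbol.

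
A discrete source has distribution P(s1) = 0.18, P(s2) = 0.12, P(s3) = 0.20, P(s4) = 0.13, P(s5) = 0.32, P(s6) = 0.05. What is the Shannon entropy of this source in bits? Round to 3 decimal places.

H = −Σ pᵢ log₂ pᵢ.
−0.18·log₂(0.18) = 0.4453
−0.12·log₂(0.12) = 0.3671
−0.20·log₂(0.20) = 0.4644
−0.13·log₂(0.13) = 0.3826
−0.32·log₂(0.32) = 0.5260
−0.05·log₂(0.05) = 0.2161
Sum ≈ 2.4015 → 2.402 bits.

2.402 bits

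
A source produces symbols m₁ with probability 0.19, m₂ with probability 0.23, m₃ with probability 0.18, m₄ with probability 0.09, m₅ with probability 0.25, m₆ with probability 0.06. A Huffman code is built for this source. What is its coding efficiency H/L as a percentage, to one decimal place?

Entropy H = −Σ p log₂ p ≈ 2.4444 bits.
Huffman merges: 3/50+9/100→3/20; 3/20+9/50→33/100; 19/100+23/100→21/50; 1/4+33/100→29/50; 21/50+29/50→1. L = 62/25 ≈ 2.4800.
Efficiency = H/L = 2.4444/2.4800 = 98.6%.

98.6%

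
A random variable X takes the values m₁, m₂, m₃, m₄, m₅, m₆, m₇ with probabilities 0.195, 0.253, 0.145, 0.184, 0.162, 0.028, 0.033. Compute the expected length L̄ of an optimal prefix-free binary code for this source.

Repeatedly combine the two least-probable nodes; the expected code length is the sum of the merged weights.
merge 7/250 + 33/1000 → 61/1000
merge 61/1000 + 29/200 → 103/500
merge 81/500 + 23/125 → 173/500
merge 39/200 + 103/500 → 401/1000
merge 253/1000 + 173/500 → 599/1000
merge 401/1000 + 599/1000 → 1
L = 61/1000 + 103/500 + 173/500 + 401/1000 + 599/1000 + 1 = 2613/1000 = 2.613 bits/symbol.

2.613 bits/symbol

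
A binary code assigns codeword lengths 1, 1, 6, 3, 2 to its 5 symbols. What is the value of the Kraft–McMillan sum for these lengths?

With common denominator 2^6 = 64: Σ 2^(−ℓᵢ) = 32/64 + 32/64 + 1/64 + 8/64 + 16/64 = 89/64 = 1.390625.

1.390625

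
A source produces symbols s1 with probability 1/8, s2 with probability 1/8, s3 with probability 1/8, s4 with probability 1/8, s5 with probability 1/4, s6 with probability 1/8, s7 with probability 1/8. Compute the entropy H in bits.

Each probability is a power of 1/2, so log₂(1/p) is an integer.
H = Σ p·log₂(1/p) = 1/8·3 + 1/8·3 + 1/8·3 + 1/8·3 + 1/4·2 + 1/8·3 + 1/8·3 = 2.75 bits.

2.75 bits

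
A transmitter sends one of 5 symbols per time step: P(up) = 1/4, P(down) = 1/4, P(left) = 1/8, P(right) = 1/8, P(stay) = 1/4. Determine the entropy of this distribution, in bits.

2.25 bits

Each probability is a power of 1/2, so log₂(1/p) is an integer.
H = Σ p·log₂(1/p) = 1/4·2 + 1/4·2 + 1/8·3 + 1/8·3 + 1/4·2 = 2.25 bits.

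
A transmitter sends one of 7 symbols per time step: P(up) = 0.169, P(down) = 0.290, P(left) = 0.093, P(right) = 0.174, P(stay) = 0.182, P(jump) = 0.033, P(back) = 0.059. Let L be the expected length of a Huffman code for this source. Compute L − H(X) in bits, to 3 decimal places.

Entropy H = −Σ p log₂ p ≈ 2.5597 bits.
Huffman merges: 33/1000+59/1000→23/250; 23/250+93/1000→37/200; 169/1000+87/500→343/1000; 91/500+37/200→367/1000; 29/100+343/1000→633/1000; 367/1000+633/1000→1. L = 131/50 ≈ 2.6200.
L − H = 2.6200 − 2.5597 = 0.060 bits.

0.060 bits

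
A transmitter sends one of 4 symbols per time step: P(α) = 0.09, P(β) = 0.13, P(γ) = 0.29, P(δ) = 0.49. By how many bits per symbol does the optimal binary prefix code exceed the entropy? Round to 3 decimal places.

Entropy H = −Σ p log₂ p ≈ 1.7175 bits.
Huffman merges: 9/100+13/100→11/50; 11/50+29/100→51/100; 49/100+51/100→1. L = 173/100 ≈ 1.7300.
L − H = 1.7300 − 1.7175 = 0.013 bits.

0.013 bits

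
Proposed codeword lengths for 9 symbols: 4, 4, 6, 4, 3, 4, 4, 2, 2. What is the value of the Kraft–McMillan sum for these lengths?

With common denominator 2^6 = 64: Σ 2^(−ℓᵢ) = 4/64 + 4/64 + 1/64 + 4/64 + 8/64 + 4/64 + 4/64 + 16/64 + 16/64 = 61/64 = 0.953125.

0.953125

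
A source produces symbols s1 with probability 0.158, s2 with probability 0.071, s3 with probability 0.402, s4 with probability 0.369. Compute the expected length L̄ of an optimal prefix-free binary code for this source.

Repeatedly combine the two least-probable nodes; the expected code length is the sum of the merged weights.
merge 71/1000 + 79/500 → 229/1000
merge 229/1000 + 369/1000 → 299/500
merge 201/500 + 299/500 → 1
L = 229/1000 + 299/500 + 1 = 1827/1000 = 1.827 bits/symbol.

1.827 bits/symbol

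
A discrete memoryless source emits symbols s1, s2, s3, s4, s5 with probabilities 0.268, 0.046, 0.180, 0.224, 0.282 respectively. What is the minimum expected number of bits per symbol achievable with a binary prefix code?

2.226 bits/symbol

Repeatedly combine the two least-probable nodes; the expected code length is the sum of the merged weights.
merge 23/500 + 9/50 → 113/500
merge 28/125 + 113/500 → 9/20
merge 67/250 + 141/500 → 11/20
merge 9/20 + 11/20 → 1
L = 113/500 + 9/20 + 11/20 + 1 = 1113/500 = 2.226 bits/symbol.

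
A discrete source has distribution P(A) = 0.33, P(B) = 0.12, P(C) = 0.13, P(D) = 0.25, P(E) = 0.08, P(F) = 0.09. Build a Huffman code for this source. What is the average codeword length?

2.42 bits/symbol

Repeatedly combine the two least-probable nodes; the expected code length is the sum of the merged weights.
merge 2/25 + 9/100 → 17/100
merge 3/25 + 13/100 → 1/4
merge 17/100 + 1/4 → 21/50
merge 1/4 + 33/100 → 29/50
merge 21/50 + 29/50 → 1
L = 17/100 + 1/4 + 21/50 + 29/50 + 1 = 121/50 = 2.42 bits/symbol.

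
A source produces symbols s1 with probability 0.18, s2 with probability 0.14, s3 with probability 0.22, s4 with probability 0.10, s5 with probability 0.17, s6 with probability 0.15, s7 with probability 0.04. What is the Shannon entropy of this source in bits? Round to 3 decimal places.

2.686 bits

H = −Σ pᵢ log₂ pᵢ.
−0.18·log₂(0.18) = 0.4453
−0.14·log₂(0.14) = 0.3971
−0.22·log₂(0.22) = 0.4806
−0.10·log₂(0.10) = 0.3322
−0.17·log₂(0.17) = 0.4346
−0.15·log₂(0.15) = 0.4105
−0.04·log₂(0.04) = 0.1858
Sum ≈ 2.6861 → 2.686 bits.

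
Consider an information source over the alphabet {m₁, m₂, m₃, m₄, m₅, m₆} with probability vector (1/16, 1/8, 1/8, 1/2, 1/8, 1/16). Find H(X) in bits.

2.125 bits

Each probability is a power of 1/2, so log₂(1/p) is an integer.
H = Σ p·log₂(1/p) = 1/16·4 + 1/8·3 + 1/8·3 + 1/2·1 + 1/8·3 + 1/16·4 = 2.125 bits.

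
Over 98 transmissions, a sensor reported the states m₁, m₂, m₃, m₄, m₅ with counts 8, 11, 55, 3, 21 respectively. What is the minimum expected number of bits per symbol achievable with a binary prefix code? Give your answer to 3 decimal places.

Probabilities are the counts divided by 98.
Repeatedly combine the two least-probable nodes; the expected code length is the sum of the merged weights.
merge 3/98 + 4/49 → 11/98
merge 11/98 + 11/98 → 11/49
merge 3/14 + 11/49 → 43/98
merge 43/98 + 55/98 → 1
L = 11/98 + 11/49 + 43/98 + 1 = 87/49 ≈ 1.776 bits/symbol.

1.776 bits/symbol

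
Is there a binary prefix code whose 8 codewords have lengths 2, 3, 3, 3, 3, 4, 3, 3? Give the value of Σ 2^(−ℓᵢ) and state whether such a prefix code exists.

With common denominator 2^4 = 16: Σ 2^(−ℓᵢ) = 4/16 + 2/16 + 2/16 + 2/16 + 2/16 + 1/16 + 2/16 + 2/16 = 17/16 = 1.0625.
Kraft's inequality requires Σ ≤ 1; here Σ = 1.0625 > 1, so no such prefix code exists.

1.0625; no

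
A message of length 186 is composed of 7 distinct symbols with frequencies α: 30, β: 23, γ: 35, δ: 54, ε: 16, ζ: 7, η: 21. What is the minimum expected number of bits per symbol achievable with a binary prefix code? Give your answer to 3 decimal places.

2.645 bits/symbol

Probabilities are the counts divided by 186.
Repeatedly combine the two least-probable nodes; the expected code length is the sum of the merged weights.
merge 7/186 + 8/93 → 23/186
merge 7/62 + 23/186 → 22/93
merge 23/186 + 5/31 → 53/186
merge 35/186 + 22/93 → 79/186
merge 53/186 + 9/31 → 107/186
merge 79/186 + 107/186 → 1
L = 23/186 + 22/93 + 53/186 + 79/186 + 107/186 + 1 = 82/31 ≈ 2.645 bits/symbol.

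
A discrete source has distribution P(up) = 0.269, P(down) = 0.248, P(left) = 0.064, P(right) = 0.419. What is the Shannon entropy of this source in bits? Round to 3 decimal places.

H = −Σ pᵢ log₂ pᵢ.
−0.269·log₂(0.269) = 0.5096
−0.248·log₂(0.248) = 0.4989
−0.064·log₂(0.064) = 0.2538
−0.419·log₂(0.419) = 0.5258
Sum ≈ 1.7881 → 1.788 bits.

1.788 bits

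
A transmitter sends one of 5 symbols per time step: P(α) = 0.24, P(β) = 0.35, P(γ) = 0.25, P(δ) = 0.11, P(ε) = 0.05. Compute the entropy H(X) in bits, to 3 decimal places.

2.091 bits

H = −Σ pᵢ log₂ pᵢ.
−0.24·log₂(0.24) = 0.4941
−0.35·log₂(0.35) = 0.5301
−0.25·log₂(0.25) = 0.5000
−0.11·log₂(0.11) = 0.3503
−0.05·log₂(0.05) = 0.2161
Sum ≈ 2.0906 → 2.091 bits.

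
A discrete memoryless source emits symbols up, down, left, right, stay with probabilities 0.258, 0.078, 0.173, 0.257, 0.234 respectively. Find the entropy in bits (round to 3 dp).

2.223 bits

H = −Σ pᵢ log₂ pᵢ.
−0.258·log₂(0.258) = 0.5043
−0.078·log₂(0.078) = 0.2871
−0.173·log₂(0.173) = 0.4379
−0.257·log₂(0.257) = 0.5038
−0.234·log₂(0.234) = 0.4903
Sum ≈ 2.2233 → 2.223 bits.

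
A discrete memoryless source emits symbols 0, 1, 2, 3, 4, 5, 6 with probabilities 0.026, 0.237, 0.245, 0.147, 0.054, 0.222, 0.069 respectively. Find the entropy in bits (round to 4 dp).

2.5085 bits

H = −Σ pᵢ log₂ pᵢ.
−0.026·log₂(0.026) = 0.1369
−0.237·log₂(0.237) = 0.4923
−0.245·log₂(0.245) = 0.4971
−0.147·log₂(0.147) = 0.4066
−0.054·log₂(0.054) = 0.2274
−0.222·log₂(0.222) = 0.4820
−0.069·log₂(0.069) = 0.2662
Sum ≈ 2.5085 → 2.5085 bits.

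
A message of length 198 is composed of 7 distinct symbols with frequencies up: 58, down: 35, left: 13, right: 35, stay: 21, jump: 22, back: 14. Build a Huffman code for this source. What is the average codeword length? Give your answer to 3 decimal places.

Probabilities are the counts divided by 198.
Repeatedly combine the two least-probable nodes; the expected code length is the sum of the merged weights.
merge 13/198 + 7/99 → 3/22
merge 7/66 + 1/9 → 43/198
merge 3/22 + 35/198 → 31/99
merge 35/198 + 43/198 → 13/33
merge 29/99 + 31/99 → 20/33
merge 13/33 + 20/33 → 1
L = 3/22 + 43/198 + 31/99 + 13/33 + 20/33 + 1 = 8/3 ≈ 2.667 bits/symbol.

2.667 bits/symbol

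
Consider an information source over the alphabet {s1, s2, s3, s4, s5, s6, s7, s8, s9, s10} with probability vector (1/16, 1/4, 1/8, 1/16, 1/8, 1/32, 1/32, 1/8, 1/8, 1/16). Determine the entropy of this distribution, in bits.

3.0625 bits

Each probability is a power of 1/2, so log₂(1/p) is an integer.
H = Σ p·log₂(1/p) = 1/16·4 + 1/4·2 + 1/8·3 + 1/16·4 + 1/8·3 + 1/32·5 + 1/32·5 + 1/8·3 + 1/8·3 + 1/16·4 = 3.0625 bits.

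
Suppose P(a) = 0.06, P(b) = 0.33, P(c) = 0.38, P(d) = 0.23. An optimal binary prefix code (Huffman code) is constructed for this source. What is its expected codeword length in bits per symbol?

1.91 bits/symbol

Repeatedly combine the two least-probable nodes; the expected code length is the sum of the merged weights.
merge 3/50 + 23/100 → 29/100
merge 29/100 + 33/100 → 31/50
merge 19/50 + 31/50 → 1
L = 29/100 + 31/50 + 1 = 191/100 = 1.91 bits/symbol.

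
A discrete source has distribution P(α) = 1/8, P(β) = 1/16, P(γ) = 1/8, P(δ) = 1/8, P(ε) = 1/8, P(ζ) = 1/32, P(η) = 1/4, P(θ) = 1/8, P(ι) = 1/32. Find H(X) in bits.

2.9375 bits

Each probability is a power of 1/2, so log₂(1/p) is an integer.
H = Σ p·log₂(1/p) = 1/8·3 + 1/16·4 + 1/8·3 + 1/8·3 + 1/8·3 + 1/32·5 + 1/4·2 + 1/8·3 + 1/32·5 = 2.9375 bits.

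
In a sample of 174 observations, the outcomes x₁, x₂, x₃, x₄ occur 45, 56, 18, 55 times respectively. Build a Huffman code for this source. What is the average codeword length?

Probabilities are the counts divided by 174.
Repeatedly combine the two least-probable nodes; the expected code length is the sum of the merged weights.
merge 3/29 + 15/58 → 21/58
merge 55/174 + 28/87 → 37/58
merge 21/58 + 37/58 → 1
L = 21/58 + 37/58 + 1 = 2 bits/symbol.

2 bits/symbol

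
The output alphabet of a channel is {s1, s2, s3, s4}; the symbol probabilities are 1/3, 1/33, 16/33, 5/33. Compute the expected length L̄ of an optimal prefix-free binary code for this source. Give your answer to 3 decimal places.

Repeatedly combine the two least-probable nodes; the expected code length is the sum of the merged weights.
merge 1/33 + 5/33 → 2/11
merge 2/11 + 1/3 → 17/33
merge 16/33 + 17/33 → 1
L = 2/11 + 17/33 + 1 = 56/33 ≈ 1.697 bits/symbol.

1.697 bits/symbol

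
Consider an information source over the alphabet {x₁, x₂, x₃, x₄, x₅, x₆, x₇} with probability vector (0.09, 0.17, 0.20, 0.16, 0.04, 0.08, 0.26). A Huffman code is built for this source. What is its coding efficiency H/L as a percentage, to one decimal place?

98.4%

Entropy H = −Σ p log₂ p ≈ 2.6172 bits.
Huffman merges: 1/25+2/25→3/25; 9/100+3/25→21/100; 4/25+17/100→33/100; 1/5+21/100→41/100; 13/50+33/100→59/100; 41/100+59/100→1. L = 133/50 ≈ 2.6600.
Efficiency = H/L = 2.6172/2.6600 = 98.4%.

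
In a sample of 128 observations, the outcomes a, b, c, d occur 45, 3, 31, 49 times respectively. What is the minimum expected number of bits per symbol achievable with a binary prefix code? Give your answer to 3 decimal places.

1.883 bits/symbol

Probabilities are the counts divided by 128.
Repeatedly combine the two least-probable nodes; the expected code length is the sum of the merged weights.
merge 3/128 + 31/128 → 17/64
merge 17/64 + 45/128 → 79/128
merge 49/128 + 79/128 → 1
L = 17/64 + 79/128 + 1 = 241/128 ≈ 1.883 bits/symbol.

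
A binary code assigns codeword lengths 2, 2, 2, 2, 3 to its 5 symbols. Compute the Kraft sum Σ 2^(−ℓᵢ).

With common denominator 2^3 = 8: Σ 2^(−ℓᵢ) = 2/8 + 2/8 + 2/8 + 2/8 + 1/8 = 9/8 = 1.125.

1.125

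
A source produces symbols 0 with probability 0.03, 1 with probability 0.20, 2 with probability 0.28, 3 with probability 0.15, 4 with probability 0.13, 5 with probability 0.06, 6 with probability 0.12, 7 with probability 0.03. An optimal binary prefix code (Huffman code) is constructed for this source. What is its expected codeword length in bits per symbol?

2.7 bits/symbol

Repeatedly combine the two least-probable nodes; the expected code length is the sum of the merged weights.
merge 3/100 + 3/100 → 3/50
merge 3/50 + 3/50 → 3/25
merge 3/25 + 3/25 → 6/25
merge 13/100 + 3/20 → 7/25
merge 1/5 + 6/25 → 11/25
merge 7/25 + 7/25 → 14/25
merge 11/25 + 14/25 → 1
L = 3/50 + 3/25 + 6/25 + 7/25 + 11/25 + 14/25 + 1 = 27/10 = 2.7 bits/symbol.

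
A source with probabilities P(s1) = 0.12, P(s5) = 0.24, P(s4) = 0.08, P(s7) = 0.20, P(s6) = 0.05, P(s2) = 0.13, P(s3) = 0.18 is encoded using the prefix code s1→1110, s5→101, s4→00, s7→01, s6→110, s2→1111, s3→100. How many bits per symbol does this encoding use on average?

L̄ = Σ pᵢ·ℓᵢ = 0.12·4 + 0.24·3 + 0.08·2 + 0.20·2 + 0.05·3 + 0.13·4 + 0.18·3 = 2.97 bits/symbol.

2.97 bits/symbol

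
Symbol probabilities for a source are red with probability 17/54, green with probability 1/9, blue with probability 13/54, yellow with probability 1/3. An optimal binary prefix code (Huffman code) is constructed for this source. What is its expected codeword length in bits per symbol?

Repeatedly combine the two least-probable nodes; the expected code length is the sum of the merged weights.
merge 1/9 + 13/54 → 19/54
merge 17/54 + 1/3 → 35/54
merge 19/54 + 35/54 → 1
L = 19/54 + 35/54 + 1 = 2 bits/symbol.

2 bits/symbol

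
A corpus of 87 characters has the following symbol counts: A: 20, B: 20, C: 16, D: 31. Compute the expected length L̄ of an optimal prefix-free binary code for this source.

2 bits/symbol

Probabilities are the counts divided by 87.
Repeatedly combine the two least-probable nodes; the expected code length is the sum of the merged weights.
merge 16/87 + 20/87 → 12/29
merge 20/87 + 31/87 → 17/29
merge 12/29 + 17/29 → 1
L = 12/29 + 17/29 + 1 = 2 bits/symbol.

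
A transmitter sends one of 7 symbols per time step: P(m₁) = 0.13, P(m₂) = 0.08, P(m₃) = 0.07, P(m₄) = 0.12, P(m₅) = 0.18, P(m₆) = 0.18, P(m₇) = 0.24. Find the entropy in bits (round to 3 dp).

H = −Σ pᵢ log₂ pᵢ.
−0.13·log₂(0.13) = 0.3826
−0.08·log₂(0.08) = 0.2915
−0.07·log₂(0.07) = 0.2686
−0.12·log₂(0.12) = 0.3671
−0.18·log₂(0.18) = 0.4453
−0.18·log₂(0.18) = 0.4453
−0.24·log₂(0.24) = 0.4941
Sum ≈ 2.6945 → 2.695 bits.

2.695 bits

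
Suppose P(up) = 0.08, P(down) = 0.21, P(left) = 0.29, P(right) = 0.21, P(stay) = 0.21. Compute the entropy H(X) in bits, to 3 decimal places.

2.228 bits

H = −Σ pᵢ log₂ pᵢ.
−0.08·log₂(0.08) = 0.2915
−0.21·log₂(0.21) = 0.4728
−0.29·log₂(0.29) = 0.5179
−0.21·log₂(0.21) = 0.4728
−0.21·log₂(0.21) = 0.4728
Sum ≈ 2.2279 → 2.228 bits.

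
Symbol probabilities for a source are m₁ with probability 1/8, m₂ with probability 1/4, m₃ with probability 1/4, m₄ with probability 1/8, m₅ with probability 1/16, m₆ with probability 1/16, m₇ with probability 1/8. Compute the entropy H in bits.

Each probability is a power of 1/2, so log₂(1/p) is an integer.
H = Σ p·log₂(1/p) = 1/8·3 + 1/4·2 + 1/4·2 + 1/8·3 + 1/16·4 + 1/16·4 + 1/8·3 = 2.625 bits.

2.625 bits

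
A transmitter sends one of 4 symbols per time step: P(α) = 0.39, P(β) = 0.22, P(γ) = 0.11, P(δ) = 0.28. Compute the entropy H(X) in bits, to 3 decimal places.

H = −Σ pᵢ log₂ pᵢ.
−0.39·log₂(0.39) = 0.5298
−0.22·log₂(0.22) = 0.4806
−0.11·log₂(0.11) = 0.3503
−0.28·log₂(0.28) = 0.5142
Sum ≈ 1.8749 → 1.875 bits.

1.875 bits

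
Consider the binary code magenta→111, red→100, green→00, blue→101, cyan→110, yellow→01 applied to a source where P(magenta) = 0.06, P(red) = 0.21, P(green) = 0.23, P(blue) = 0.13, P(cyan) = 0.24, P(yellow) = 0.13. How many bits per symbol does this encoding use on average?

2.64 bits/symbol

L̄ = Σ pᵢ·ℓᵢ = 0.06·3 + 0.21·3 + 0.23·2 + 0.13·3 + 0.24·3 + 0.13·2 = 2.64 bits/symbol.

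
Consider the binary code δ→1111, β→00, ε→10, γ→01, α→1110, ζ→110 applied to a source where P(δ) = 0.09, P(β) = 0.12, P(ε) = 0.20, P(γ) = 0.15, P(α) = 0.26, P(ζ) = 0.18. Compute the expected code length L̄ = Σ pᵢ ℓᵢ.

L̄ = Σ pᵢ·ℓᵢ = 0.09·4 + 0.12·2 + 0.20·2 + 0.15·2 + 0.26·4 + 0.18·3 = 2.88 bits/symbol.

2.88 bits/symbol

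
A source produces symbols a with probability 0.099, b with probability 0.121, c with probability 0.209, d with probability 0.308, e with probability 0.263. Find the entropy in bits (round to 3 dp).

H = −Σ pᵢ log₂ pᵢ.
−0.099·log₂(0.099) = 0.3303
−0.121·log₂(0.121) = 0.3687
−0.209·log₂(0.209) = 0.4720
−0.308·log₂(0.308) = 0.5233
−0.263·log₂(0.263) = 0.5068
Sum ≈ 2.2011 → 2.201 bits.

2.201 bits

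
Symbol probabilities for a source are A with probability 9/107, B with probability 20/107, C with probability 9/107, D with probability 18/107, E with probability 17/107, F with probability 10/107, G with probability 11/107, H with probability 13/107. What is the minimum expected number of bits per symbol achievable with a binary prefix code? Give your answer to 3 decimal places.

Repeatedly combine the two least-probable nodes; the expected code length is the sum of the merged weights.
merge 9/107 + 9/107 → 18/107
merge 10/107 + 11/107 → 21/107
merge 13/107 + 17/107 → 30/107
merge 18/107 + 18/107 → 36/107
merge 20/107 + 21/107 → 41/107
merge 30/107 + 36/107 → 66/107
merge 41/107 + 66/107 → 1
L = 18/107 + 21/107 + 30/107 + 36/107 + 41/107 + 66/107 + 1 = 319/107 ≈ 2.981 bits/symbol.

2.981 bits/symbol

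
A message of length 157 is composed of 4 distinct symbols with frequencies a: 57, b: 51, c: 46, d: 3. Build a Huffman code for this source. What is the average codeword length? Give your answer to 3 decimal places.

Probabilities are the counts divided by 157.
Repeatedly combine the two least-probable nodes; the expected code length is the sum of the merged weights.
merge 3/157 + 46/157 → 49/157
merge 49/157 + 51/157 → 100/157
merge 57/157 + 100/157 → 1
L = 49/157 + 100/157 + 1 = 306/157 ≈ 1.949 bits/symbol.

1.949 bits/symbol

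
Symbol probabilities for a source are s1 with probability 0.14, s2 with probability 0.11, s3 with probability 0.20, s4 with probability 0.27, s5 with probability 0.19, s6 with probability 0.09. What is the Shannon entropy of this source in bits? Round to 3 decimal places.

H = −Σ pᵢ log₂ pᵢ.
−0.14·log₂(0.14) = 0.3971
−0.11·log₂(0.11) = 0.3503
−0.20·log₂(0.20) = 0.4644
−0.27·log₂(0.27) = 0.5100
−0.19·log₂(0.19) = 0.4552
−0.09·log₂(0.09) = 0.3127
Sum ≈ 2.4897 → 2.490 bits.

2.490 bits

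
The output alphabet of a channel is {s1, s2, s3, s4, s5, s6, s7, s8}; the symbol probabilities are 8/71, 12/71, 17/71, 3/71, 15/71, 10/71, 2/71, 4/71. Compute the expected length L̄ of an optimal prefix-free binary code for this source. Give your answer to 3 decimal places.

Repeatedly combine the two least-probable nodes; the expected code length is the sum of the merged weights.
merge 2/71 + 3/71 → 5/71
merge 4/71 + 5/71 → 9/71
merge 8/71 + 9/71 → 17/71
merge 10/71 + 12/71 → 22/71
merge 15/71 + 17/71 → 32/71
merge 17/71 + 22/71 → 39/71
merge 32/71 + 39/71 → 1
L = 5/71 + 9/71 + 17/71 + 22/71 + 32/71 + 39/71 + 1 = 195/71 ≈ 2.746 bits/symbol.

2.746 bits/symbol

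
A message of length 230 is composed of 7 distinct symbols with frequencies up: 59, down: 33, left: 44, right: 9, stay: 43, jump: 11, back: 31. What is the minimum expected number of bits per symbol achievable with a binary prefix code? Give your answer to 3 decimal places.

Probabilities are the counts divided by 230.
Repeatedly combine the two least-probable nodes; the expected code length is the sum of the merged weights.
merge 9/230 + 11/230 → 2/23
merge 2/23 + 31/230 → 51/230
merge 33/230 + 43/230 → 38/115
merge 22/115 + 51/230 → 19/46
merge 59/230 + 38/115 → 27/46
merge 19/46 + 27/46 → 1
L = 2/23 + 51/230 + 38/115 + 19/46 + 27/46 + 1 = 607/230 ≈ 2.639 bits/symbol.

2.639 bits/symbol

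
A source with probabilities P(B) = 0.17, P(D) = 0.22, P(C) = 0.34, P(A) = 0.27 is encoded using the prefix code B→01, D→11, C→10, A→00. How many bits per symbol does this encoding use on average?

L̄ = Σ pᵢ·ℓᵢ = 0.17·2 + 0.22·2 + 0.34·2 + 0.27·2 = 2 bits/symbol.

2 bits/symbol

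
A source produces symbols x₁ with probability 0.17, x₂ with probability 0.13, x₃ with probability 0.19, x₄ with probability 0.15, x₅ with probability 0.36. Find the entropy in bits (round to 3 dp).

2.214 bits

H = −Σ pᵢ log₂ pᵢ.
−0.17·log₂(0.17) = 0.4346
−0.13·log₂(0.13) = 0.3826
−0.19·log₂(0.19) = 0.4552
−0.15·log₂(0.15) = 0.4105
−0.36·log₂(0.36) = 0.5306
Sum ≈ 2.2136 → 2.214 bits.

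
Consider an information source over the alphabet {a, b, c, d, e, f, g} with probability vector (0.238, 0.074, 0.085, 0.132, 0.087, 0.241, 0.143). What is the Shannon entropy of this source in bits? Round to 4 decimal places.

2.6613 bits

H = −Σ pᵢ log₂ pᵢ.
−0.238·log₂(0.238) = 0.4929
−0.074·log₂(0.074) = 0.2780
−0.085·log₂(0.085) = 0.3023
−0.132·log₂(0.132) = 0.3856
−0.087·log₂(0.087) = 0.3065
−0.241·log₂(0.241) = 0.4947
−0.143·log₂(0.143) = 0.4012
Sum ≈ 2.6613 → 2.6613 bits.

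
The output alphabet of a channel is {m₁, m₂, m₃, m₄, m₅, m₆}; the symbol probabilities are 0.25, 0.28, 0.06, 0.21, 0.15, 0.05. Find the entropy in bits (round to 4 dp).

H = −Σ pᵢ log₂ pᵢ.
−0.25·log₂(0.25) = 0.5000
−0.28·log₂(0.28) = 0.5142
−0.06·log₂(0.06) = 0.2435
−0.21·log₂(0.21) = 0.4728
−0.15·log₂(0.15) = 0.4105
−0.05·log₂(0.05) = 0.2161
Sum ≈ 2.3572 → 2.3572 bits.

2.3572 bits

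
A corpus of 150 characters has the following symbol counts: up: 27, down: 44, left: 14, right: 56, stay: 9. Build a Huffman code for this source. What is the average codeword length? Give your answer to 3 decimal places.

Probabilities are the counts divided by 150.
Repeatedly combine the two least-probable nodes; the expected code length is the sum of the merged weights.
merge 3/50 + 7/75 → 23/150
merge 23/150 + 9/50 → 1/3
merge 22/75 + 1/3 → 47/75
merge 28/75 + 47/75 → 1
L = 23/150 + 1/3 + 47/75 + 1 = 317/150 ≈ 2.113 bits/symbol.

2.113 bits/symbol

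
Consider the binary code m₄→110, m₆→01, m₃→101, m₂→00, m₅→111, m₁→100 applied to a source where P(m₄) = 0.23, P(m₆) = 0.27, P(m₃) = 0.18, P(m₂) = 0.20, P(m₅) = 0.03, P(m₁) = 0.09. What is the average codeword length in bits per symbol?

2.53 bits/symbol

L̄ = Σ pᵢ·ℓᵢ = 0.23·3 + 0.27·2 + 0.18·3 + 0.20·2 + 0.03·3 + 0.09·3 = 2.53 bits/symbol.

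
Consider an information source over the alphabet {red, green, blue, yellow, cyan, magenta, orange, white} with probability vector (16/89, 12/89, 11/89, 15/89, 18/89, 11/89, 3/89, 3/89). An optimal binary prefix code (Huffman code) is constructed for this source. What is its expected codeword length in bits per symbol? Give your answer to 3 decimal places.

2.865 bits/symbol

Repeatedly combine the two least-probable nodes; the expected code length is the sum of the merged weights.
merge 3/89 + 3/89 → 6/89
merge 6/89 + 11/89 → 17/89
merge 11/89 + 12/89 → 23/89
merge 15/89 + 16/89 → 31/89
merge 17/89 + 18/89 → 35/89
merge 23/89 + 31/89 → 54/89
merge 35/89 + 54/89 → 1
L = 6/89 + 17/89 + 23/89 + 31/89 + 35/89 + 54/89 + 1 = 255/89 ≈ 2.865 bits/symbol.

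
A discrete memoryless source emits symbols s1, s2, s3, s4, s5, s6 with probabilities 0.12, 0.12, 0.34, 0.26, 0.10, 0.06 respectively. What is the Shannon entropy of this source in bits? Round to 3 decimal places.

H = −Σ pᵢ log₂ pᵢ.
−0.12·log₂(0.12) = 0.3671
−0.12·log₂(0.12) = 0.3671
−0.34·log₂(0.34) = 0.5292
−0.26·log₂(0.26) = 0.5053
−0.10·log₂(0.10) = 0.3322
−0.06·log₂(0.06) = 0.2435
Sum ≈ 2.3443 → 2.344 bits.

2.344 bits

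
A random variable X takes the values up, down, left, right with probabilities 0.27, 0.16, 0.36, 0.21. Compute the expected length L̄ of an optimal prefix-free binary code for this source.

2 bits/symbol

Repeatedly combine the two least-probable nodes; the expected code length is the sum of the merged weights.
merge 4/25 + 21/100 → 37/100
merge 27/100 + 9/25 → 63/100
merge 37/100 + 63/100 → 1
L = 37/100 + 63/100 + 1 = 2 bits/symbol.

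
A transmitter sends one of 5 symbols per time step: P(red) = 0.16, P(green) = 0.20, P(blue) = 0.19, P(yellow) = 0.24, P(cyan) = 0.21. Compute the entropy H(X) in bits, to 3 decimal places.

2.310 bits

H = −Σ pᵢ log₂ pᵢ.
−0.16·log₂(0.16) = 0.4230
−0.20·log₂(0.20) = 0.4644
−0.19·log₂(0.19) = 0.4552
−0.24·log₂(0.24) = 0.4941
−0.21·log₂(0.21) = 0.4728
Sum ≈ 2.3096 → 2.310 bits.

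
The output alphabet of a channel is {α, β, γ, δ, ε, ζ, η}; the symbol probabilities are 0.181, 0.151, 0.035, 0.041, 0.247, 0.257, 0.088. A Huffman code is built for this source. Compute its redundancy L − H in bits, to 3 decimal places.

Entropy H = −Σ p log₂ p ≈ 2.5270 bits.
Huffman merges: 7/200+41/1000→19/250; 19/250+11/125→41/250; 151/1000+41/250→63/200; 181/1000+247/1000→107/250; 257/1000+63/200→143/250; 107/250+143/250→1. L = 511/200 ≈ 2.5550.
L − H = 2.5550 − 2.5270 = 0.028 bits.

0.028 bits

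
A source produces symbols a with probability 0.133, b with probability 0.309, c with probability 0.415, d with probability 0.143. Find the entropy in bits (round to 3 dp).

1.838 bits

H = −Σ pᵢ log₂ pᵢ.
−0.133·log₂(0.133) = 0.3871
−0.309·log₂(0.309) = 0.5235
−0.415·log₂(0.415) = 0.5266
−0.143·log₂(0.143) = 0.4012
Sum ≈ 1.8384 → 1.838 bits.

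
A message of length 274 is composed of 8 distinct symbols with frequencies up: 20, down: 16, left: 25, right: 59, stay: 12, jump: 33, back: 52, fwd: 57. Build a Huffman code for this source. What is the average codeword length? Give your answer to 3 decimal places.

2.843 bits/symbol

Probabilities are the counts divided by 274.
Repeatedly combine the two least-probable nodes; the expected code length is the sum of the merged weights.
merge 6/137 + 8/137 → 14/137
merge 10/137 + 25/274 → 45/274
merge 14/137 + 33/274 → 61/274
merge 45/274 + 26/137 → 97/274
merge 57/274 + 59/274 → 58/137
merge 61/274 + 97/274 → 79/137
merge 58/137 + 79/137 → 1
L = 14/137 + 45/274 + 61/274 + 97/274 + 58/137 + 79/137 + 1 = 779/274 ≈ 2.843 bits/symbol.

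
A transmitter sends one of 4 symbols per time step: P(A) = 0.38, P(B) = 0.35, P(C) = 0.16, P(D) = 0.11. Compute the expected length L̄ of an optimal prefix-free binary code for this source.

Repeatedly combine the two least-probable nodes; the expected code length is the sum of the merged weights.
merge 11/100 + 4/25 → 27/100
merge 27/100 + 7/20 → 31/50
merge 19/50 + 31/50 → 1
L = 27/100 + 31/50 + 1 = 189/100 = 1.89 bits/symbol.

1.89 bits/symbol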